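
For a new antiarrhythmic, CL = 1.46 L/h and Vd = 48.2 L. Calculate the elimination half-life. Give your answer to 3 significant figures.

k = CL / V = 1.46 / 48.2 = 0.03029 h⁻¹
t½ = ln 2 / k = ln 2 / 0.03029 ≈ 22.9 hours

22.9 hours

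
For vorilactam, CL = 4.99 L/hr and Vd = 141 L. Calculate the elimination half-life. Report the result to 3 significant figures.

k = CL / V = 4.99 / 141 = 0.03539 hr⁻¹
t½ = ln 2 / k = ln 2 / 0.03539 ≈ 19.6 hours

19.6 hours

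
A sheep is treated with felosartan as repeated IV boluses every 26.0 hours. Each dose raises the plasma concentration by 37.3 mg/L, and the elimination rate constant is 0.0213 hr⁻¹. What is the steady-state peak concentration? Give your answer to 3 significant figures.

87.7 mg/L

Fraction remaining after one interval: e^(−kτ) = e^(−0.02130 × 26.0) = 0.5748
R = 1 / (1 − 0.5748) = 2.352
Css,max = 37.3 × 2.352 ≈ 87.7 mg/L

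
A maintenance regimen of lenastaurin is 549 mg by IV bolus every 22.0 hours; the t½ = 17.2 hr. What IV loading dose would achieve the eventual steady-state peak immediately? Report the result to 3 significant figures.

934 mg

k = ln 2 / 17.2 = 0.04030 hr⁻¹
Accumulation ratio R = 1 / (1 − e^(−kτ)) = 1 / (1 − e^(−0.04030×22.0)) = 1 / (1 − 0.4121) = 1.701
Loading dose = maintenance dose × R = 549 × 1.701 ≈ 934 mg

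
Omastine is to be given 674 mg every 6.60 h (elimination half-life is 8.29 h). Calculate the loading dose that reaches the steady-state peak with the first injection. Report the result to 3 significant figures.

1590 mg

k = ln 2 / 8.29 = 0.08361 h⁻¹
Accumulation ratio R = 1 / (1 − e^(−kτ)) = 1 / (1 − e^(−0.08361×6.60)) = 1 / (1 − 0.5759) = 2.358
Loading dose = maintenance dose × R = 674 × 2.358 ≈ 1590 mg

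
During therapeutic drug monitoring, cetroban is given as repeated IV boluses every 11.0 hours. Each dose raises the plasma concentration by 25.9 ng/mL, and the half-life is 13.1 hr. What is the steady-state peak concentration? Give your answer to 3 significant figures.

58.7 ng/mL

k = ln 2 / 13.1 = 0.05291 hr⁻¹
Fraction remaining after one interval: e^(−kτ) = e^(−0.05291 × 11.0) = 0.5588
R = 1 / (1 − 0.5588) = 2.266
Css,max = 25.9 × 2.266 ≈ 58.7 ng/mL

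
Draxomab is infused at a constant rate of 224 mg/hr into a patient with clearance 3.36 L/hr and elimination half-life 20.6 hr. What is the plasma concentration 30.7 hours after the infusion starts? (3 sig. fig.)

Css = rate / CL = 224 / 3.36 = 66.67 µg/mL
k = ln 2 / 20.6 = 0.03365 hr⁻¹
C(t) = Css (1 − e^(−kt)) = 66.67 × (1 − e^(−1.033)) = 66.67 × 0.6441 ≈ 42.9 µg/mL

42.9 µg/mL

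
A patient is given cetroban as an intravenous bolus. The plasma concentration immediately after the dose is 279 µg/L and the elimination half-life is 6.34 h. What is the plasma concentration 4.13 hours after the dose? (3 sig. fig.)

k = ln 2 / 6.34 = 0.1093 h⁻¹
4.13 h is 0.6514 half-lives, so C = 279 × (1/2)^0.6514 = 279 × 0.6367 ≈ 178 µg/L

178 µg/L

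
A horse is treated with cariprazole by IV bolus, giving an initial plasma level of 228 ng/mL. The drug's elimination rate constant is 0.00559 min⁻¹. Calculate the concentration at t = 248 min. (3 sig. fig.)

C(t) = C₀ e^(−kt) = 228 × e^(−0.005590 × 248) = 228 × e^(−1.386) = 228 × 0.2500 ≈ 57.0 ng/mL

57.0 ng/mL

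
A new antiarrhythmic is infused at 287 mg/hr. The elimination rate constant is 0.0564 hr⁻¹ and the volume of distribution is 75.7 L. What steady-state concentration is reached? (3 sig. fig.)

CL = k · V = 0.0564 × 75.7 = 4.269 L/hr
Css = rate / CL = 287 / 4.269 ≈ 67.2 mg/L

67.2 mg/L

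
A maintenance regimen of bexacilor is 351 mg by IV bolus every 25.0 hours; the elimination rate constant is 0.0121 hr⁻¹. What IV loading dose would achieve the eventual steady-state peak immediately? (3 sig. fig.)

1340 mg

Accumulation ratio R = 1 / (1 − e^(−kτ)) = 1 / (1 − e^(−0.01210×25.0)) = 1 / (1 − 0.7390) = 3.831
Loading dose = maintenance dose × R = 351 × 3.831 ≈ 1340 mg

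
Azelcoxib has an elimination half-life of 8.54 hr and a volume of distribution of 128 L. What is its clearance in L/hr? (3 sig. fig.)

10.4 L/hr

k = ln 2 / t½ = ln 2 / 8.54 = 0.08116 hr⁻¹
CL = k · V = 0.08116 × 128 ≈ 10.4 L/hr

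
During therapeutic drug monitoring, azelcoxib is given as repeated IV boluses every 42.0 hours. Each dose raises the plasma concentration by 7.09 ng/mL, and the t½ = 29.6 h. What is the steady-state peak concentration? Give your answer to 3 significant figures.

k = ln 2 / 29.6 = 0.02342 h⁻¹
Fraction remaining after one interval: e^(−kτ) = e^(−0.02342 × 42.0) = 0.3740
R = 1 / (1 − 0.3740) = 1.597
Css,max = 7.09 × 1.597 ≈ 11.3 ng/mL

11.3 ng/mL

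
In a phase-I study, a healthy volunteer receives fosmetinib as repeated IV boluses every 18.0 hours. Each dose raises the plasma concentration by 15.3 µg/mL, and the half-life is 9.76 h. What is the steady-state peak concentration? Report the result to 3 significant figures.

k = ln 2 / 9.76 = 0.07102 h⁻¹
Fraction remaining after one interval: e^(−kτ) = e^(−0.07102 × 18.0) = 0.2785
R = 1 / (1 − 0.2785) = 1.386
Css,max = 15.3 × 1.386 ≈ 21.2 µg/mL

21.2 µg/mL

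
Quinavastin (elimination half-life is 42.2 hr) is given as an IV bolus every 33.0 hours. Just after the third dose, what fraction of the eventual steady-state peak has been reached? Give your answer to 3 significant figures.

0.803

k = ln 2 / 42.2 = 0.01643 hr⁻¹
f_n = 1 − e^(−nkτ) = 1 − e^(−3 × 0.01643 × 33.0) = 1 − e^(−1.626) = 1 − 0.1967 ≈ 0.803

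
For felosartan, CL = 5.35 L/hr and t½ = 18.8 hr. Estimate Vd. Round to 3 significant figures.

k = ln 2 / t½ = ln 2 / 18.8 = 0.03687 hr⁻¹
V = CL / k = 5.35 / 0.03687 ≈ 145 L

145 L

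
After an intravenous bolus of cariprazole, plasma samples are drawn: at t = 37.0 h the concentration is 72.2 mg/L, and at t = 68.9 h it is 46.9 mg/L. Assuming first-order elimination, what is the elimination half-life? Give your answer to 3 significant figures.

k = ln(C₁/C₂) / (t₂ − t₁) = ln(72.2/46.9) / (68.9 − 37.0)
  = 0.4314 / 31.90 = 0.01352 h⁻¹
t½ = ln 2 / k = ln 2 / 0.01352 ≈ 51.3 hours

51.3 hours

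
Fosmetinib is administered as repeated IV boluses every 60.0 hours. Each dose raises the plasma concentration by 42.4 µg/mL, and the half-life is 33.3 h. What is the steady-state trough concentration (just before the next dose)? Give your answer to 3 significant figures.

k = ln 2 / 33.3 = 0.02082 h⁻¹
Fraction remaining after one interval: e^(−kτ) = e^(−0.02082 × 60.0) = 0.2868
R = 1 / (1 − 0.2868) = 1.402
Css,max = 42.4 × 1.402 = 59.45 µg/mL
Css,min = Css,max × e^(−kτ) = 59.45 × 0.2868 ≈ 17.1 µg/mL

17.1 µg/mL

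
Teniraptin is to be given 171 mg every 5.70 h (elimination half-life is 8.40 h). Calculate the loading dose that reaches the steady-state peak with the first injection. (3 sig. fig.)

456 mg

k = ln 2 / 8.40 = 0.08252 h⁻¹
Accumulation ratio R = 1 / (1 − e^(−kτ)) = 1 / (1 − e^(−0.08252×5.70)) = 1 / (1 − 0.6248) = 2.665
Loading dose = maintenance dose × R = 171 × 2.665 ≈ 456 mg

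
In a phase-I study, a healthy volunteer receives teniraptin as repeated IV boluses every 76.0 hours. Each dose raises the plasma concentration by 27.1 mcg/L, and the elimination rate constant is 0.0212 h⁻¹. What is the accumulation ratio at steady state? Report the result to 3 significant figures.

Fraction remaining after one interval: e^(−kτ) = e^(−0.02120 × 76.0) = 0.1996
R = 1 / (1 − 0.1996) = 1 / 0.8004 ≈ 1.25

1.25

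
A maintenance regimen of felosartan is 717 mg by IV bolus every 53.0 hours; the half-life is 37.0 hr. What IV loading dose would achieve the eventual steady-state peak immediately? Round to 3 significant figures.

k = ln 2 / 37.0 = 0.01873 hr⁻¹
Accumulation ratio R = 1 / (1 − e^(−kτ)) = 1 / (1 − e^(−0.01873×53.0)) = 1 / (1 − 0.3705) = 1.589
Loading dose = maintenance dose × R = 717 × 1.589 ≈ 1140 mg

1140 mg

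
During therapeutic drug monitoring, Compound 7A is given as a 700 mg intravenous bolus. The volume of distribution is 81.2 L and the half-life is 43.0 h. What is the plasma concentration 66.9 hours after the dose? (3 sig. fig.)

2.93 µg/mL

C₀ = dose / V = 700 / 81.2 = 8.621 µg/mL
k = ln 2 / 43.0 = 0.01612 h⁻¹
C(t) = C₀ e^(−kt) = 8.621 × e^(−0.01612 × 66.9) = 8.621 × e^(−1.078) = 8.621 × 0.3401 ≈ 2.93 µg/mL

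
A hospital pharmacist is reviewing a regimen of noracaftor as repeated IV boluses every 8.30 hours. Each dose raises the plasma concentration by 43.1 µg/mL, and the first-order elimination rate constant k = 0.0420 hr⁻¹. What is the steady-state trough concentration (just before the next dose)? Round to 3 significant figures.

103 µg/mL

Fraction remaining after one interval: e^(−kτ) = e^(−0.04200 × 8.30) = 0.7057
R = 1 / (1 − 0.7057) = 3.398
Css,max = 43.1 × 3.398 = 146.4 µg/mL
Css,min = Css,max × e^(−kτ) = 146.4 × 0.7057 ≈ 103 µg/mL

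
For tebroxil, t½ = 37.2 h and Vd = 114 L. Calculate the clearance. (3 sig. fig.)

2.12 L/h

k = ln 2 / t½ = ln 2 / 37.2 = 0.01863 h⁻¹
CL = k · V = 0.01863 × 114 ≈ 2.12 L/h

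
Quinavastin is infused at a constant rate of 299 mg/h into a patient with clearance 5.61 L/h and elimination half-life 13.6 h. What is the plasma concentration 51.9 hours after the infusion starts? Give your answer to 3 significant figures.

Css = rate / CL = 299 / 5.61 = 53.30 mg/L
k = ln 2 / 13.6 = 0.05097 h⁻¹
C(t) = Css (1 − e^(−kt)) = 53.30 × (1 − e^(−2.645)) = 53.30 × 0.9290 ≈ 49.5 mg/L

49.5 mg/L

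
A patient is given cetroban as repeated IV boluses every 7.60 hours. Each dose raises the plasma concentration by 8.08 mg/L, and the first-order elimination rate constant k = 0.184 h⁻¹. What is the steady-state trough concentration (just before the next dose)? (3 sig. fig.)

Fraction remaining after one interval: e^(−kτ) = e^(−0.1840 × 7.60) = 0.2470
R = 1 / (1 − 0.2470) = 1.328
Css,max = 8.08 × 1.328 = 10.73 mg/L
Css,min = Css,max × e^(−kτ) = 10.73 × 0.2470 ≈ 2.65 mg/L

2.65 mg/L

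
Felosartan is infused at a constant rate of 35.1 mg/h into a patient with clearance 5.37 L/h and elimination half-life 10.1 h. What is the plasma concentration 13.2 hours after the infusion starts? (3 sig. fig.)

Css = rate / CL = 35.1 / 5.37 = 6.536 µg/mL
k = ln 2 / 10.1 = 0.06863 h⁻¹
C(t) = Css (1 − e^(−kt)) = 6.536 × (1 − e^(−0.9059)) = 6.536 × 0.5958 ≈ 3.89 µg/mL

3.89 µg/mL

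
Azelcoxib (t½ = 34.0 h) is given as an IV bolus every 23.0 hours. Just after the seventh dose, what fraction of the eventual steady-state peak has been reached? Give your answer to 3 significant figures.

0.962

k = ln 2 / 34.0 = 0.02039 h⁻¹
f_n = 1 − e^(−nkτ) = 1 − e^(−7 × 0.02039 × 23.0) = 1 − e^(−3.282) = 1 − 0.03754 ≈ 0.962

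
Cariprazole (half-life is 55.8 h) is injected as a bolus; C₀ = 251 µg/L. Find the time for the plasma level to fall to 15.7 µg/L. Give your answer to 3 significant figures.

k = ln 2 / 55.8 = 0.01242 h⁻¹
C(t) = C₀ e^(−kt)  ⇒  t = ln(C₀/C) / k
t = ln(251/15.7) / 0.01242 = 2.772 / 0.01242 ≈ 223 hours

223 hours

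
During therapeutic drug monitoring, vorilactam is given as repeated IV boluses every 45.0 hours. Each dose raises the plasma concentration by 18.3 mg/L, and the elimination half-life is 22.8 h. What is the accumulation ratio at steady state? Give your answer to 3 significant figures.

1.34

k = ln 2 / 22.8 = 0.03040 h⁻¹
Fraction remaining after one interval: e^(−kτ) = e^(−0.03040 × 45.0) = 0.2546
R = 1 / (1 − 0.2546) = 1 / 0.7454 ≈ 1.34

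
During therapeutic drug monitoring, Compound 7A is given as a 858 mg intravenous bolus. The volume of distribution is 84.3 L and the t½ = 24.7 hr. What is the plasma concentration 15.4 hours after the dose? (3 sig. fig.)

C₀ = dose / V = 858 / 84.3 = 10.18 µg/mL
k = ln 2 / 24.7 = 0.02806 hr⁻¹
C(t) = C₀ e^(−kt) = 10.18 × e^(−0.02806 × 15.4) = 10.18 × e^(−0.4322) = 10.18 × 0.6491 ≈ 6.61 µg/mL

6.61 µg/mL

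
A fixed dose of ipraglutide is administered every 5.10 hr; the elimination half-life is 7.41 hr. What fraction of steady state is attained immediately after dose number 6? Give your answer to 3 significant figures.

k = ln 2 / 7.41 = 0.09354 hr⁻¹
f_n = 1 − e^(−nkτ) = 1 − e^(−6 × 0.09354 × 5.10) = 1 − e^(−2.862) = 1 − 0.05713 ≈ 0.943

0.943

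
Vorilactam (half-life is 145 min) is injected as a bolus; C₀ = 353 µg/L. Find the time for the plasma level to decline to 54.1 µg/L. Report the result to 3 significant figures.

392 minutes

k = ln 2 / 145 = 0.004780 min⁻¹
C(t) = C₀ e^(−kt)  ⇒  t = ln(C₀/C) / k
t = ln(353/54.1) / 0.004780 = 1.876 / 0.004780 ≈ 392 minutes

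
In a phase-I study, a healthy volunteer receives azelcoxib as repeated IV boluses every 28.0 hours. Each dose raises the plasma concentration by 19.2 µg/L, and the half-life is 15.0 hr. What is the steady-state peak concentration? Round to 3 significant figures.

k = ln 2 / 15.0 = 0.04621 hr⁻¹
Fraction remaining after one interval: e^(−kτ) = e^(−0.04621 × 28.0) = 0.2742
R = 1 / (1 − 0.2742) = 1.378
Css,max = 19.2 × 1.378 ≈ 26.5 µg/L

26.5 µg/L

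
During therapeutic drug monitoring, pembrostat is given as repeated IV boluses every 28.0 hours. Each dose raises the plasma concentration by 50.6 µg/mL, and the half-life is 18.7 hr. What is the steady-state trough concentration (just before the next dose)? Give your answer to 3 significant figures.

k = ln 2 / 18.7 = 0.03707 hr⁻¹
Fraction remaining after one interval: e^(−kτ) = e^(−0.03707 × 28.0) = 0.3542
R = 1 / (1 − 0.3542) = 1.548
Css,max = 50.6 × 1.548 = 78.35 µg/mL
Css,min = Css,max × e^(−kτ) = 78.35 × 0.3542 ≈ 27.8 µg/mL

27.8 µg/mL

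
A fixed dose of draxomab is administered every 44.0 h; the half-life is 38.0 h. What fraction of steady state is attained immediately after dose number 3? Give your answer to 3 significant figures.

0.910

k = ln 2 / 38.0 = 0.01824 h⁻¹
f_n = 1 − e^(−nkτ) = 1 − e^(−3 × 0.01824 × 44.0) = 1 − e^(−2.408) = 1 − 0.09002 ≈ 0.910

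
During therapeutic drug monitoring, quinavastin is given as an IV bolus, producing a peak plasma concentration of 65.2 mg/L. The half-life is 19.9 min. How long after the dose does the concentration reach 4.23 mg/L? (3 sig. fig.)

k = ln 2 / 19.9 = 0.03483 min⁻¹
C(t) = C₀ e^(−kt)  ⇒  t = ln(C₀/C) / k
t = ln(65.2/4.23) / 0.03483 = 2.735 / 0.03483 ≈ 78.5 minutes

78.5 minutes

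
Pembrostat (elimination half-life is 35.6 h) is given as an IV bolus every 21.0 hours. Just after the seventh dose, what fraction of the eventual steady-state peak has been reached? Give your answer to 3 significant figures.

k = ln 2 / 35.6 = 0.01947 h⁻¹
f_n = 1 − e^(−nkτ) = 1 − e^(−7 × 0.01947 × 21.0) = 1 − e^(−2.862) = 1 − 0.05715 ≈ 0.943

0.943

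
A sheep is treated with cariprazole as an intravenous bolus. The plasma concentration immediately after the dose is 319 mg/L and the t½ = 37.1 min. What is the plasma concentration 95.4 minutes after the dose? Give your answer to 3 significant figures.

k = ln 2 / 37.1 = 0.01868 min⁻¹
95.4 min is 2.571 half-lives, so C = 319 × (1/2)^2.571 = 319 × 0.1682 ≈ 53.7 mg/L

53.7 mg/L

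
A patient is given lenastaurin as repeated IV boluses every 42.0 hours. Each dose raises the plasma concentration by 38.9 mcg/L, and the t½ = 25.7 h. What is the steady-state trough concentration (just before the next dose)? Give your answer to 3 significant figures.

18.5 mcg/L

k = ln 2 / 25.7 = 0.02697 h⁻¹
Fraction remaining after one interval: e^(−kτ) = e^(−0.02697 × 42.0) = 0.3221
R = 1 / (1 − 0.3221) = 1.475
Css,max = 38.9 × 1.475 = 57.39 mcg/L
Css,min = Css,max × e^(−kτ) = 57.39 × 0.3221 ≈ 18.5 mcg/L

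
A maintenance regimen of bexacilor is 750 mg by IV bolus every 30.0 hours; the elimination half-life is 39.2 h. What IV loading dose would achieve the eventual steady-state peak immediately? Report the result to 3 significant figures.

k = ln 2 / 39.2 = 0.01768 h⁻¹
Accumulation ratio R = 1 / (1 − e^(−kτ)) = 1 / (1 − e^(−0.01768×30.0)) = 1 / (1 − 0.5883) = 2.429
Loading dose = maintenance dose × R = 750 × 2.429 ≈ 1820 mg

1820 mg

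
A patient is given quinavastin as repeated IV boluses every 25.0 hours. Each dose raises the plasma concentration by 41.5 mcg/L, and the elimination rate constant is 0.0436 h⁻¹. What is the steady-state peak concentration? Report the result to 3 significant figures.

Fraction remaining after one interval: e^(−kτ) = e^(−0.04360 × 25.0) = 0.3362
R = 1 / (1 − 0.3362) = 1.507
Css,max = 41.5 × 1.507 ≈ 62.5 mcg/L

62.5 mcg/L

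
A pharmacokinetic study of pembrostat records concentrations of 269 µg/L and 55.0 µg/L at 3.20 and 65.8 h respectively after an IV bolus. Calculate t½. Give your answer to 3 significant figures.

k = ln(C₁/C₂) / (t₂ − t₁) = ln(269/55.0) / (65.8 − 3.20)
  = 1.587 / 62.60 = 0.02536 h⁻¹
t½ = ln 2 / k = ln 2 / 0.02536 ≈ 27.3 hours

27.3 hours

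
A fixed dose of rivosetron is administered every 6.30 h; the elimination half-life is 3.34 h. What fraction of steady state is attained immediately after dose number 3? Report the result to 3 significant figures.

0.980

k = ln 2 / 3.34 = 0.2075 h⁻¹
f_n = 1 − e^(−nkτ) = 1 − e^(−3 × 0.2075 × 6.30) = 1 − e^(−3.922) = 1 − 0.01980 ≈ 0.980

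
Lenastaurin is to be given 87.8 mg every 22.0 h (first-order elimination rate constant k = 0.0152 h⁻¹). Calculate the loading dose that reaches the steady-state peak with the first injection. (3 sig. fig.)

Accumulation ratio R = 1 / (1 − e^(−kτ)) = 1 / (1 − e^(−0.01520×22.0)) = 1 / (1 − 0.7158) = 3.518
Loading dose = maintenance dose × R = 87.8 × 3.518 ≈ 309 mg

309 mg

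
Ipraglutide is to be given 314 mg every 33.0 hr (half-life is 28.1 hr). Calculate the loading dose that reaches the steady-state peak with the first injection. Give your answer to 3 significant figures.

k = ln 2 / 28.1 = 0.02467 hr⁻¹
Accumulation ratio R = 1 / (1 − e^(−kτ)) = 1 / (1 − e^(−0.02467×33.0)) = 1 / (1 − 0.4431) = 1.796
Loading dose = maintenance dose × R = 314 × 1.796 ≈ 564 mg

564 mg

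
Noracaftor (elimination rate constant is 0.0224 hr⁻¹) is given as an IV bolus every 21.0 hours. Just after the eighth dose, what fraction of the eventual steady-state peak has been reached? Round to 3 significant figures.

f_n = 1 − e^(−nkτ) = 1 − e^(−8 × 0.02240 × 21.0) = 1 − e^(−3.763) = 1 − 0.02321 ≈ 0.977

0.977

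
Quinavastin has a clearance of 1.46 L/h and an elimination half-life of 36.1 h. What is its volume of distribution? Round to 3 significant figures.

k = ln 2 / t½ = ln 2 / 36.1 = 0.01920 h⁻¹
V = CL / k = 1.46 / 0.01920 ≈ 76.0 L

76.0 L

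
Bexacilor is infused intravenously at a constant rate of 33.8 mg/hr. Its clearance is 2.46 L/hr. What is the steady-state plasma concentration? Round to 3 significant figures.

Css = infusion rate / CL = 33.8 / 2.46 ≈ 13.7 mg/L

13.7 mg/L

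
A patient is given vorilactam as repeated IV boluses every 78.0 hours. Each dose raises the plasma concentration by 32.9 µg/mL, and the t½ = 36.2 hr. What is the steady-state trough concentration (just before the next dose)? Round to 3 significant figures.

k = ln 2 / 36.2 = 0.01915 hr⁻¹
Fraction remaining after one interval: e^(−kτ) = e^(−0.01915 × 78.0) = 0.2246
R = 1 / (1 − 0.2246) = 1.290
Css,max = 32.9 × 1.290 = 42.43 µg/mL
Css,min = Css,max × e^(−kτ) = 42.43 × 0.2246 ≈ 9.53 µg/mL

9.53 µg/mL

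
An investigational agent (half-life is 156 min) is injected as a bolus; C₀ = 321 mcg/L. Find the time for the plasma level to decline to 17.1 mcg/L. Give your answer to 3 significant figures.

k = ln 2 / 156 = 0.004443 min⁻¹
C(t) = C₀ e^(−kt)  ⇒  t = ln(C₀/C) / k
t = ln(321/17.1) / 0.004443 = 2.932 / 0.004443 ≈ 660 minutes

660 minutes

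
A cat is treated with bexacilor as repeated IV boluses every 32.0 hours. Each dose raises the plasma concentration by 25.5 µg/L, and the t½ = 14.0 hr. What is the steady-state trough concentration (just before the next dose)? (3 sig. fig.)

6.58 µg/L

k = ln 2 / 14.0 = 0.04951 hr⁻¹
Fraction remaining after one interval: e^(−kτ) = e^(−0.04951 × 32.0) = 0.2051
R = 1 / (1 − 0.2051) = 1.258
Css,max = 25.5 × 1.258 = 32.08 µg/L
Css,min = Css,max × e^(−kτ) = 32.08 × 0.2051 ≈ 6.58 µg/L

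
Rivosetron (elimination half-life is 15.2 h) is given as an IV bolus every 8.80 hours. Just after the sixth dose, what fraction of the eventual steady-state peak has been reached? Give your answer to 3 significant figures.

0.910

k = ln 2 / 15.2 = 0.04560 h⁻¹
f_n = 1 − e^(−nkτ) = 1 − e^(−6 × 0.04560 × 8.80) = 1 − e^(−2.408) = 1 − 0.09002 ≈ 0.910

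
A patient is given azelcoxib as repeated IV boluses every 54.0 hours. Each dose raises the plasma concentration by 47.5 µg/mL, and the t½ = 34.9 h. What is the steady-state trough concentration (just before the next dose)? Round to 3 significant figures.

k = ln 2 / 34.9 = 0.01986 h⁻¹
Fraction remaining after one interval: e^(−kτ) = e^(−0.01986 × 54.0) = 0.3422
R = 1 / (1 − 0.3422) = 1.520
Css,max = 47.5 × 1.520 = 72.21 µg/mL
Css,min = Css,max × e^(−kτ) = 72.21 × 0.3422 ≈ 24.7 µg/mL

24.7 µg/mL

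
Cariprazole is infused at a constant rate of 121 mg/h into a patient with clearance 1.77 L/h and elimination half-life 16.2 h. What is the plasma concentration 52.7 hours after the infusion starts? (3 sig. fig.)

Css = rate / CL = 121 / 1.77 = 68.36 mg/L
k = ln 2 / 16.2 = 0.04279 h⁻¹
C(t) = Css (1 − e^(−kt)) = 68.36 × (1 − e^(−2.255)) = 68.36 × 0.8951 ≈ 61.2 mg/L

61.2 mg/L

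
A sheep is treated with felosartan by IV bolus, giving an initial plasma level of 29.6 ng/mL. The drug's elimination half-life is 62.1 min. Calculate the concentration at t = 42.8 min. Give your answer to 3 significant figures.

18.4 ng/mL

k = ln 2 / 62.1 = 0.01116 min⁻¹
42.8 min is 0.6892 half-lives, so C = 29.6 × (1/2)^0.6892 = 29.6 × 0.6202 ≈ 18.4 ng/mL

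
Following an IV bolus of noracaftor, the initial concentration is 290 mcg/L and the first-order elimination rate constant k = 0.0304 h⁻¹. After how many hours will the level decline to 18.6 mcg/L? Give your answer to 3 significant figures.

C(t) = C₀ e^(−kt)  ⇒  t = ln(C₀/C) / k
t = ln(290/18.6) / 0.03040 = 2.747 / 0.03040 ≈ 90.4 hours

90.4 hours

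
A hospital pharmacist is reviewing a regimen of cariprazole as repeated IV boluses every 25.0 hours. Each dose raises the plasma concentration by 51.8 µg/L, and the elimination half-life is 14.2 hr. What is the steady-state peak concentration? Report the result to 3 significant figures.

73.5 µg/L

k = ln 2 / 14.2 = 0.04881 hr⁻¹
Fraction remaining after one interval: e^(−kτ) = e^(−0.04881 × 25.0) = 0.2951
R = 1 / (1 − 0.2951) = 1.419
Css,max = 51.8 × 1.419 ≈ 73.5 µg/L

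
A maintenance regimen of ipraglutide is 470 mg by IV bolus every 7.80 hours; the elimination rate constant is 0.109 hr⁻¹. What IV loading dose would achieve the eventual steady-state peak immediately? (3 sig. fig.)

821 mg

Accumulation ratio R = 1 / (1 − e^(−kτ)) = 1 / (1 − e^(−0.1090×7.80)) = 1 / (1 − 0.4273) = 1.746
Loading dose = maintenance dose × R = 470 × 1.746 ≈ 821 mg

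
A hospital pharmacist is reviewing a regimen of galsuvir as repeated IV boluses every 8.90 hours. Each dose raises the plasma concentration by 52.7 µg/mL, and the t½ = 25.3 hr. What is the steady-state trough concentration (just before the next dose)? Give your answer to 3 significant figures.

k = ln 2 / 25.3 = 0.02740 hr⁻¹
Fraction remaining after one interval: e^(−kτ) = e^(−0.02740 × 8.90) = 0.7836
R = 1 / (1 − 0.7836) = 4.621
Css,max = 52.7 × 4.621 = 243.6 µg/mL
Css,min = Css,max × e^(−kτ) = 243.6 × 0.7836 ≈ 191 µg/mL

191 µg/mL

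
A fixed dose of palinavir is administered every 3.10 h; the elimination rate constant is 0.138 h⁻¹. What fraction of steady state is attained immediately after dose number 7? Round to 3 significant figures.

f_n = 1 − e^(−nkτ) = 1 − e^(−7 × 0.1380 × 3.10) = 1 − e^(−2.995) = 1 − 0.05006 ≈ 0.950

0.950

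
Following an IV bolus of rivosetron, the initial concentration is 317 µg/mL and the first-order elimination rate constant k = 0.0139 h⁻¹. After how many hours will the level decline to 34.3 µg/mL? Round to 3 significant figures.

160 hours

C(t) = C₀ e^(−kt)  ⇒  t = ln(C₀/C) / k
t = ln(317/34.3) / 0.01390 = 2.224 / 0.01390 ≈ 160 hours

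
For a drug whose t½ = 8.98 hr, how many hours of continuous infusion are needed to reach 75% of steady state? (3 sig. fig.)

18.0 hours

k = ln 2 / 8.98 = 0.07719 hr⁻¹
f = 1 − e^(−kt)  ⇒  t = −ln(1 − f) / k
t = −ln(1 − 0.75) / 0.07719 = 1.386 / 0.07719 ≈ 18.0 hours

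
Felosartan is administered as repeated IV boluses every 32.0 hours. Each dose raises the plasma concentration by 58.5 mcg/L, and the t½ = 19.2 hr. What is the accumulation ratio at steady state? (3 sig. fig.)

1.46

k = ln 2 / 19.2 = 0.03610 hr⁻¹
Fraction remaining after one interval: e^(−kτ) = e^(−0.03610 × 32.0) = 0.3150
R = 1 / (1 − 0.3150) = 1 / 0.6850 ≈ 1.46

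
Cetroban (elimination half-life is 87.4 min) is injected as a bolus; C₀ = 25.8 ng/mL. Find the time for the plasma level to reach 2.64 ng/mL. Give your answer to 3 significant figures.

287 minutes

k = ln 2 / 87.4 = 0.007931 min⁻¹
C(t) = C₀ e^(−kt)  ⇒  t = ln(C₀/C) / k
t = ln(25.8/2.64) / 0.007931 = 2.280 / 0.007931 ≈ 287 minutes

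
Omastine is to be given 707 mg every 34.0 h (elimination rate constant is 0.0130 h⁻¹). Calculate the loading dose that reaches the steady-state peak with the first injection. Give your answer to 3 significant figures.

Accumulation ratio R = 1 / (1 − e^(−kτ)) = 1 / (1 − e^(−0.01300×34.0)) = 1 / (1 − 0.6427) = 2.799
Loading dose = maintenance dose × R = 707 × 2.799 ≈ 1980 mg

1980 mg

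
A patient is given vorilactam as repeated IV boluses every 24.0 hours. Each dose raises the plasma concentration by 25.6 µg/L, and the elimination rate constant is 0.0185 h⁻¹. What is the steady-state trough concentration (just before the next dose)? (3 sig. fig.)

Fraction remaining after one interval: e^(−kτ) = e^(−0.01850 × 24.0) = 0.6415
R = 1 / (1 − 0.6415) = 2.789
Css,max = 25.6 × 2.789 = 71.40 µg/L
Css,min = Css,max × e^(−kτ) = 71.40 × 0.6415 ≈ 45.8 µg/L

45.8 µg/L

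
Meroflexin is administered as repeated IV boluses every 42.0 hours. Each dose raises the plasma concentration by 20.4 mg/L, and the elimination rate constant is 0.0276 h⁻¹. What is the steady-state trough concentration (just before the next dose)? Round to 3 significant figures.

9.33 mg/L

Fraction remaining after one interval: e^(−kτ) = e^(−0.02760 × 42.0) = 0.3137
R = 1 / (1 − 0.3137) = 1.457
Css,max = 20.4 × 1.457 = 29.73 mg/L
Css,min = Css,max × e^(−kτ) = 29.73 × 0.3137 ≈ 9.33 mg/L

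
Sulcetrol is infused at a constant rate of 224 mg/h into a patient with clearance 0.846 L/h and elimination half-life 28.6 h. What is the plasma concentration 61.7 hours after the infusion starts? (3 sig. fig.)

205 µg/mL

Css = rate / CL = 224 / 0.846 = 264.8 µg/mL
k = ln 2 / 28.6 = 0.02424 h⁻¹
C(t) = Css (1 − e^(−kt)) = 264.8 × (1 − e^(−1.495)) = 264.8 × 0.7758 ≈ 205 µg/mL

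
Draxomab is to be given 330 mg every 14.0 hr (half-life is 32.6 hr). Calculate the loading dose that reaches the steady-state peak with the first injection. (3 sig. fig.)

1280 mg

k = ln 2 / 32.6 = 0.02126 hr⁻¹
Accumulation ratio R = 1 / (1 − e^(−kτ)) = 1 / (1 − e^(−0.02126×14.0)) = 1 / (1 − 0.7425) = 3.884
Loading dose = maintenance dose × R = 330 × 3.884 ≈ 1280 mg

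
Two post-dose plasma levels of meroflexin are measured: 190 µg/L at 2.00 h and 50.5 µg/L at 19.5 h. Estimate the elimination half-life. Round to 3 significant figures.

9.15 hours

k = ln(C₁/C₂) / (t₂ − t₁) = ln(190/50.5) / (19.5 − 2.00)
  = 1.325 / 17.50 = 0.07572 h⁻¹
t½ = ln 2 / k = ln 2 / 0.07572 ≈ 9.15 hours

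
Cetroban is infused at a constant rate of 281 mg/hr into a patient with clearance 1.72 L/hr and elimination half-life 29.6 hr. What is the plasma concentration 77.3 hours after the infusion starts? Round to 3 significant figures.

137 µg/mL

Css = rate / CL = 281 / 1.72 = 163.4 µg/mL
k = ln 2 / 29.6 = 0.02342 hr⁻¹
C(t) = Css (1 − e^(−kt)) = 163.4 × (1 − e^(−1.810)) = 163.4 × 0.8364 ≈ 137 µg/mL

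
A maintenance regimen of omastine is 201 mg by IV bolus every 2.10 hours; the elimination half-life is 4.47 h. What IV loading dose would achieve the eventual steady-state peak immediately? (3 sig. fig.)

723 mg

k = ln 2 / 4.47 = 0.1551 h⁻¹
Accumulation ratio R = 1 / (1 − e^(−kτ)) = 1 / (1 − e^(−0.1551×2.10)) = 1 / (1 − 0.7221) = 3.598
Loading dose = maintenance dose × R = 201 × 3.598 ≈ 723 mg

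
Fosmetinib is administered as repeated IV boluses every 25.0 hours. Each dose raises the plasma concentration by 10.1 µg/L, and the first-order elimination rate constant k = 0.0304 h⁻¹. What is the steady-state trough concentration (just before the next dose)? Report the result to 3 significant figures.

Fraction remaining after one interval: e^(−kτ) = e^(−0.03040 × 25.0) = 0.4677
R = 1 / (1 − 0.4677) = 1.879
Css,max = 10.1 × 1.879 = 18.97 µg/L
Css,min = Css,max × e^(−kτ) = 18.97 × 0.4677 ≈ 8.87 µg/L

8.87 µg/L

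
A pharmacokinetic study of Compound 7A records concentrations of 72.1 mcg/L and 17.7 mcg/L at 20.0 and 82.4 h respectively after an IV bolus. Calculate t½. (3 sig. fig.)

k = ln(C₁/C₂) / (t₂ − t₁) = ln(72.1/17.7) / (82.4 − 20.0)
  = 1.404 / 62.40 = 0.02251 h⁻¹
t½ = ln 2 / k = ln 2 / 0.02251 ≈ 30.8 hours

30.8 hours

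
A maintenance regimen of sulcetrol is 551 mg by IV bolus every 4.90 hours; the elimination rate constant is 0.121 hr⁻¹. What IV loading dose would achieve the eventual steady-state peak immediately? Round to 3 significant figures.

Accumulation ratio R = 1 / (1 − e^(−kτ)) = 1 / (1 − e^(−0.1210×4.90)) = 1 / (1 − 0.5527) = 2.236
Loading dose = maintenance dose × R = 551 × 2.236 ≈ 1230 mg

1230 mg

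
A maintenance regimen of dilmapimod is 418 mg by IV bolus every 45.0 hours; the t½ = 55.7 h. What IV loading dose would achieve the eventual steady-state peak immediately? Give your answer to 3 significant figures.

975 mg

k = ln 2 / 55.7 = 0.01244 h⁻¹
Accumulation ratio R = 1 / (1 − e^(−kτ)) = 1 / (1 − e^(−0.01244×45.0)) = 1 / (1 − 0.5712) = 2.332
Loading dose = maintenance dose × R = 418 × 2.332 ≈ 975 mg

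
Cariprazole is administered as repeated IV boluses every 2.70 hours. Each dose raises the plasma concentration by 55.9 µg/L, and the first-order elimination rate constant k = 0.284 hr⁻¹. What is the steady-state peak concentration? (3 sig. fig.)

Fraction remaining after one interval: e^(−kτ) = e^(−0.2840 × 2.70) = 0.4645
R = 1 / (1 − 0.4645) = 1.867
Css,max = 55.9 × 1.867 ≈ 104 µg/L

104 µg/L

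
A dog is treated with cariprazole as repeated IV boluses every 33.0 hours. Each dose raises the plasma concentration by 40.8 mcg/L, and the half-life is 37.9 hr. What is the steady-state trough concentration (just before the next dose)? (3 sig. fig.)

k = ln 2 / 37.9 = 0.01829 hr⁻¹
Fraction remaining after one interval: e^(−kτ) = e^(−0.01829 × 33.0) = 0.5469
R = 1 / (1 − 0.5469) = 2.207
Css,max = 40.8 × 2.207 = 90.04 mcg/L
Css,min = Css,max × e^(−kτ) = 90.04 × 0.5469 ≈ 49.2 mcg/L

49.2 mcg/L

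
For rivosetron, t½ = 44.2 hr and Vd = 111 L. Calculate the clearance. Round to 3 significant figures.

k = ln 2 / t½ = ln 2 / 44.2 = 0.01568 hr⁻¹
CL = k · V = 0.01568 × 111 ≈ 1.74 L/hr

1.74 L/hr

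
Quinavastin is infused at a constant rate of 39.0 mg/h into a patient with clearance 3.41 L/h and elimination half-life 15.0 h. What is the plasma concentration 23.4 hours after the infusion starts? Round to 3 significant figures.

7.56 µg/mL

Css = rate / CL = 39.0 / 3.41 = 11.44 µg/mL
k = ln 2 / 15.0 = 0.04621 h⁻¹
C(t) = Css (1 − e^(−kt)) = 11.44 × (1 − e^(−1.081)) = 11.44 × 0.6608 ≈ 7.56 µg/mL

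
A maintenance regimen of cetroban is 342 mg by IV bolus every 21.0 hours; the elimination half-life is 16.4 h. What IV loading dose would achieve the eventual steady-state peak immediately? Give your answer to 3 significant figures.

581 mg

k = ln 2 / 16.4 = 0.04227 h⁻¹
Accumulation ratio R = 1 / (1 − e^(−kτ)) = 1 / (1 − e^(−0.04227×21.0)) = 1 / (1 − 0.4117) = 1.700
Loading dose = maintenance dose × R = 342 × 1.700 ≈ 581 mg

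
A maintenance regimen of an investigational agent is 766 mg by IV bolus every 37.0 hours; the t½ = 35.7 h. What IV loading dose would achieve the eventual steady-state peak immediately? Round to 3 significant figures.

1490 mg

k = ln 2 / 35.7 = 0.01942 h⁻¹
Accumulation ratio R = 1 / (1 − e^(−kτ)) = 1 / (1 − e^(−0.01942×37.0)) = 1 / (1 − 0.4875) = 1.951
Loading dose = maintenance dose × R = 766 × 1.951 ≈ 1490 mg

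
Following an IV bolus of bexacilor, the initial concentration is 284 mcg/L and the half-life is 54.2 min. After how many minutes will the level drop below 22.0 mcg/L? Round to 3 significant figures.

200 minutes

k = ln 2 / 54.2 = 0.01279 min⁻¹
C(t) = C₀ e^(−kt)  ⇒  t = ln(C₀/C) / k
t = ln(284/22.0) / 0.01279 = 2.558 / 0.01279 ≈ 200 minutes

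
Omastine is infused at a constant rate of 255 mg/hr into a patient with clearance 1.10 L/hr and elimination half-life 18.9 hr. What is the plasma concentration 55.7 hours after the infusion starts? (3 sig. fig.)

Css = rate / CL = 255 / 1.10 = 231.8 µg/mL
k = ln 2 / 18.9 = 0.03667 hr⁻¹
C(t) = Css (1 − e^(−kt)) = 231.8 × (1 − e^(−2.043)) = 231.8 × 0.8703 ≈ 202 µg/mL

202 µg/mL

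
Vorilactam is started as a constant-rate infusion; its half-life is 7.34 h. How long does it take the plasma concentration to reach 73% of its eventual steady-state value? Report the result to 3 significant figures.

13.9 hours

k = ln 2 / 7.34 = 0.09443 h⁻¹
f = 1 − e^(−kt)  ⇒  t = −ln(1 − f) / k
t = −ln(1 − 0.73) / 0.09443 = 1.309 / 0.09443 ≈ 13.9 hours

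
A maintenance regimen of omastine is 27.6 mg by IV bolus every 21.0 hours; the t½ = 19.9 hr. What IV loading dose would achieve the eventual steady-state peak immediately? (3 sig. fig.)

k = ln 2 / 19.9 = 0.03483 hr⁻¹
Accumulation ratio R = 1 / (1 − e^(−kτ)) = 1 / (1 − e^(−0.03483×21.0)) = 1 / (1 − 0.4812) = 1.928
Loading dose = maintenance dose × R = 27.6 × 1.928 ≈ 53.2 mg

53.2 mg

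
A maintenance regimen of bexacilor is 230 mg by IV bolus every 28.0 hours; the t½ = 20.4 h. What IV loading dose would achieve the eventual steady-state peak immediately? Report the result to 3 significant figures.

375 mg

k = ln 2 / 20.4 = 0.03398 h⁻¹
Accumulation ratio R = 1 / (1 − e^(−kτ)) = 1 / (1 − e^(−0.03398×28.0)) = 1 / (1 − 0.3862) = 1.629
Loading dose = maintenance dose × R = 230 × 1.629 ≈ 375 mg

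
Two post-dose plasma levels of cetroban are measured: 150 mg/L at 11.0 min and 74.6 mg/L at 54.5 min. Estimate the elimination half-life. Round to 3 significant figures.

k = ln(C₁/C₂) / (t₂ − t₁) = ln(150/74.6) / (54.5 − 11.0)
  = 0.6985 / 43.50 = 0.01606 min⁻¹
t½ = ln 2 / k = ln 2 / 0.01606 ≈ 43.2 minutes

43.2 minutes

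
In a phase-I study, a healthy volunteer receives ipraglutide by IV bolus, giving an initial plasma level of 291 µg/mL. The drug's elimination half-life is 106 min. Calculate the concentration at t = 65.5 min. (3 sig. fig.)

190 µg/mL

k = ln 2 / 106 = 0.006539 min⁻¹
65.5 min is 0.6179 half-lives, so C = 291 × (1/2)^0.6179 = 291 × 0.6516 ≈ 190 µg/mL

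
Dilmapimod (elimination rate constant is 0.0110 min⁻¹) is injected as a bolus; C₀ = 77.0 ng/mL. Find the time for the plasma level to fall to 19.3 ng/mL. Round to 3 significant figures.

C(t) = C₀ e^(−kt)  ⇒  t = ln(C₀/C) / k
t = ln(77.0/19.3) / 0.01100 = 1.384 / 0.01100 ≈ 126 minutes

126 minutes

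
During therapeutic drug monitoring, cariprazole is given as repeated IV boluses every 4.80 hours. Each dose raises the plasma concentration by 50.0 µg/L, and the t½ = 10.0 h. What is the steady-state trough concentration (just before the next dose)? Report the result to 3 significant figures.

k = ln 2 / 10.0 = 0.06931 h⁻¹
Fraction remaining after one interval: e^(−kτ) = e^(−0.06931 × 4.80) = 0.7170
R = 1 / (1 − 0.7170) = 3.533
Css,max = 50.0 × 3.533 = 176.7 µg/L
Css,min = Css,max × e^(−kτ) = 176.7 × 0.7170 ≈ 127 µg/L

127 µg/L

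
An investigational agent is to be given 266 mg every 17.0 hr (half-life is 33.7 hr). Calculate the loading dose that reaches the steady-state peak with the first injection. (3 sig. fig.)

901 mg

k = ln 2 / 33.7 = 0.02057 hr⁻¹
Accumulation ratio R = 1 / (1 − e^(−kτ)) = 1 / (1 − e^(−0.02057×17.0)) = 1 / (1 − 0.7049) = 3.389
Loading dose = maintenance dose × R = 266 × 3.389 ≈ 901 mg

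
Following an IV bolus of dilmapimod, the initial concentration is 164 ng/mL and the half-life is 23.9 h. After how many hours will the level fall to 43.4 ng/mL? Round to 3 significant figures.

45.8 hours

k = ln 2 / 23.9 = 0.02900 h⁻¹
C(t) = C₀ e^(−kt)  ⇒  t = ln(C₀/C) / k
t = ln(164/43.4) / 0.02900 = 1.329 / 0.02900 ≈ 45.8 hours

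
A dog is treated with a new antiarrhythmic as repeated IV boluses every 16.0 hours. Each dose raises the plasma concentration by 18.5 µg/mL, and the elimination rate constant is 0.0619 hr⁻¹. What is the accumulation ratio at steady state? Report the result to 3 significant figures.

Fraction remaining after one interval: e^(−kτ) = e^(−0.06190 × 16.0) = 0.3714
R = 1 / (1 − 0.3714) = 1 / 0.6286 ≈ 1.59

1.59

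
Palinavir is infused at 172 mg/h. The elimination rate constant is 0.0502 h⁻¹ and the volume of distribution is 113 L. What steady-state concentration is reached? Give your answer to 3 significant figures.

30.3 µg/mL

CL = k · V = 0.0502 × 113 = 5.673 L/h
Css = rate / CL = 172 / 5.673 ≈ 30.3 µg/mL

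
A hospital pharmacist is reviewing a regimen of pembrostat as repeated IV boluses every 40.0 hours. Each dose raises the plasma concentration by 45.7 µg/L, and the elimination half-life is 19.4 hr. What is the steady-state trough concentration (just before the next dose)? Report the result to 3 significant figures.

14.4 µg/L

k = ln 2 / 19.4 = 0.03573 hr⁻¹
Fraction remaining after one interval: e^(−kτ) = e^(−0.03573 × 40.0) = 0.2395
R = 1 / (1 − 0.2395) = 1.315
Css,max = 45.7 × 1.315 = 60.09 µg/L
Css,min = Css,max × e^(−kτ) = 60.09 × 0.2395 ≈ 14.4 µg/L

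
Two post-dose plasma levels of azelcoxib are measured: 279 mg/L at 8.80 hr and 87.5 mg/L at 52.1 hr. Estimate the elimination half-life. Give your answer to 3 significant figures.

25.9 hours

k = ln(C₁/C₂) / (t₂ − t₁) = ln(279/87.5) / (52.1 − 8.80)
  = 1.160 / 43.30 = 0.02678 hr⁻¹
t½ = ln 2 / k = ln 2 / 0.02678 ≈ 25.9 hours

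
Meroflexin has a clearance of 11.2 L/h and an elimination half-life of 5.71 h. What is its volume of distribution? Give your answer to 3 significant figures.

92.3 L

k = ln 2 / t½ = ln 2 / 5.71 = 0.1214 h⁻¹
V = CL / k = 11.2 / 0.1214 ≈ 92.3 L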